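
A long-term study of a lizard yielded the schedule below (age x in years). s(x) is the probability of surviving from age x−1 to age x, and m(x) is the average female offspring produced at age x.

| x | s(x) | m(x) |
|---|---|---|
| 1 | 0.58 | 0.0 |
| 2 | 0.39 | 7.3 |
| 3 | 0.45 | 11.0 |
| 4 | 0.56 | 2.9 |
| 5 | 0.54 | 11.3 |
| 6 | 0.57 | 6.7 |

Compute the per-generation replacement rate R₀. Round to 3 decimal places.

Survivorship from birth: l_x = s_1·s_2·…·s_x.
  l_1 = 0.58000
  l_2 = 0.22620
  l_3 = 0.10179
  l_4 = 0.05700
  l_5 = 0.03078
  l_6 = 0.01755
R₀ = Σ l_x m(x):
  age 1: 0.58000 × 0.0 = 0.0000
  age 2: 0.22620 × 7.3 = 1.6513
  age 3: 0.10179 × 11.0 = 1.1197
  age 4: 0.05700 × 2.9 = 0.1653
  age 5: 0.03078 × 11.3 = 0.3478
  age 6: 0.01755 × 6.7 = 0.1176
R₀ = 0.0000 + 1.6513 + 1.1197 + 0.1653 + 0.3478 + 0.1176 = 3.4016

3.402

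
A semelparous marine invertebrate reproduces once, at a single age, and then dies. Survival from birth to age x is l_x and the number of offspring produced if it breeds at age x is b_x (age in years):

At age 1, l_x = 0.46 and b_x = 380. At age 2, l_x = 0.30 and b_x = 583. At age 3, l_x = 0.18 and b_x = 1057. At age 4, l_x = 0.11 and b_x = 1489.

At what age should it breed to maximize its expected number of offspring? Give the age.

Expected offspring if breeding at age x = l_x × b_x:
  age 1: 0.46 × 380 = 174.800
  age 2: 0.30 × 583 = 174.900
  age 3: 0.18 × 1057 = 190.260
  age 4: 0.11 × 1489 = 163.790
Maximum at age 3 (190.260).

3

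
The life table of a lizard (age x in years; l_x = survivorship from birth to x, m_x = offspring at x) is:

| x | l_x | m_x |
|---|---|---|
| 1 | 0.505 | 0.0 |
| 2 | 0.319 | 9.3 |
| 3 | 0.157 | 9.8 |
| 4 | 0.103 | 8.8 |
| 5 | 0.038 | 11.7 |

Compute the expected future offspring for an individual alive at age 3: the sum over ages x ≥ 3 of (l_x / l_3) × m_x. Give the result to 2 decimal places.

l_3 = 0.157. Conditional survival from age 3 to x is l_x / l_3.
  x=3: (0.157/0.157) × 9.8 = 9.8000
  x=4: (0.103/0.157) × 8.8 = 5.7732
  x=5: (0.038/0.157) × 11.7 = 2.8318
Sum = 9.8000 + 5.7732 + 2.8318 = 18.4051

18.41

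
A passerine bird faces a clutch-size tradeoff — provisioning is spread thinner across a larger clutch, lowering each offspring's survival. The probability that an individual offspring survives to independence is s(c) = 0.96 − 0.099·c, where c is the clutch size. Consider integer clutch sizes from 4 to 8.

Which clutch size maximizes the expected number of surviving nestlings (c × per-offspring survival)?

5

Expected surviving nestlings = c × s(c):
  c=4: 4 × 0.564 = 2.256
  c=5: 5 × 0.465 = 2.325
  c=6: 6 × 0.366 = 2.196
  c=7: 7 × 0.267 = 1.869
  c=8: 8 × 0.168 = 1.344
Maximum at c = 5 (2.325 surviving nestlings).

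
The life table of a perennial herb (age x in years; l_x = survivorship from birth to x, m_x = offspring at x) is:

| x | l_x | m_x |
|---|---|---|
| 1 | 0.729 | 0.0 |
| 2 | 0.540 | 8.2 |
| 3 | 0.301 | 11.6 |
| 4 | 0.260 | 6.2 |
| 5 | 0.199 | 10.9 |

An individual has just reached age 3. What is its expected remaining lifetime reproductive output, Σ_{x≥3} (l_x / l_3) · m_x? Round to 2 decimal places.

24.16

l_3 = 0.301. Conditional survival from age 3 to x is l_x / l_3.
  x=3: (0.301/0.301) × 11.6 = 11.6000
  x=4: (0.260/0.301) × 6.2 = 5.3555
  x=5: (0.199/0.301) × 10.9 = 7.2063
Sum = 11.6000 + 5.3555 + 7.2063 = 24.1618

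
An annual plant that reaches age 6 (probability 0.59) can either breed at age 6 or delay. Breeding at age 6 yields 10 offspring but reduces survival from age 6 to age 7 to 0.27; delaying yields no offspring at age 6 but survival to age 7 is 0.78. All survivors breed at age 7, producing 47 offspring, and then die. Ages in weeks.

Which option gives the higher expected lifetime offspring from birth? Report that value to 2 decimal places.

21.63

breed at age 6: R₀ = 0.59 × (10 + 0.27 × 47) = 0.59 × 22.6900 = 13.3871
delay to age 7: R₀ = 0.59 × (0.78 × 47) = 0.59 × 36.6600 = 21.6294
Higher: delay to age 7 (21.6294).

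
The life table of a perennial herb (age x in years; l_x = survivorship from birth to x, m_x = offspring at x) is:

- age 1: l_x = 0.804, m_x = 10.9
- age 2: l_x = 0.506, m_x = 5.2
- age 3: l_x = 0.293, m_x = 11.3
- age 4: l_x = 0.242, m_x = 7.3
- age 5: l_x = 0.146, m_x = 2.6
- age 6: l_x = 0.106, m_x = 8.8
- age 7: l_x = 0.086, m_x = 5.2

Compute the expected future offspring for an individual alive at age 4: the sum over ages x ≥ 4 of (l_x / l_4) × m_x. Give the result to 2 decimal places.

l_4 = 0.242. Conditional survival from age 4 to x is l_x / l_4.
  x=4: (0.242/0.242) × 7.3 = 7.3000
  x=5: (0.146/0.242) × 2.6 = 1.5686
  x=6: (0.106/0.242) × 8.8 = 3.8545
  x=7: (0.086/0.242) × 5.2 = 1.8479
Sum = 7.3000 + 1.5686 + 3.8545 + 1.8479 = 14.5711

14.57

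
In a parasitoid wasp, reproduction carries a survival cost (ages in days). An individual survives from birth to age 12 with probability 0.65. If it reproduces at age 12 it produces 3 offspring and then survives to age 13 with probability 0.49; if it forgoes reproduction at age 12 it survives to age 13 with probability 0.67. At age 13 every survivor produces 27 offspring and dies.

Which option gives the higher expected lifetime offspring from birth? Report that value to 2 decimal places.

11.76

breed at age 12: R₀ = 0.65 × (3 + 0.49 × 27) = 0.65 × 16.2300 = 10.5495
delay to age 13: R₀ = 0.65 × (0.67 × 27) = 0.65 × 18.0900 = 11.7585
Higher: delay to age 13 (11.7585).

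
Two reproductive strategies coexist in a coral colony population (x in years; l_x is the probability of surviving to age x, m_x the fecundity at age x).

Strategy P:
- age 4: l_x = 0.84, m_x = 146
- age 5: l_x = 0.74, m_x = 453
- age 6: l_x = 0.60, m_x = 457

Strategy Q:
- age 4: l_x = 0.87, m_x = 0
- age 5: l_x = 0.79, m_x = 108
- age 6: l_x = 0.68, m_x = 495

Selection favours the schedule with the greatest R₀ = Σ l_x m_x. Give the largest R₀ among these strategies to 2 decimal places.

732.06

Strategy P: R₀ = 0.84×146 + 0.74×453 + 0.60×457 = 732.0600
Strategy Q: R₀ = 0.87×0 + 0.79×108 + 0.68×495 = 421.9200
Highest R₀: strategy P with 732.0600.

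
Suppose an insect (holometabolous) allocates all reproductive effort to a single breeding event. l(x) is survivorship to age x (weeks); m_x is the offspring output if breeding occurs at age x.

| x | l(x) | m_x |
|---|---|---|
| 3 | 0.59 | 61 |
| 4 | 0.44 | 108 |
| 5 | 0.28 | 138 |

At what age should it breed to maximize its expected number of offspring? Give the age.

4

Expected offspring if breeding at age x = l(x) × m_x:
  age 3: 0.59 × 61 = 35.990
  age 4: 0.44 × 108 = 47.520
  age 5: 0.28 × 138 = 38.640
Maximum at age 4 (47.520).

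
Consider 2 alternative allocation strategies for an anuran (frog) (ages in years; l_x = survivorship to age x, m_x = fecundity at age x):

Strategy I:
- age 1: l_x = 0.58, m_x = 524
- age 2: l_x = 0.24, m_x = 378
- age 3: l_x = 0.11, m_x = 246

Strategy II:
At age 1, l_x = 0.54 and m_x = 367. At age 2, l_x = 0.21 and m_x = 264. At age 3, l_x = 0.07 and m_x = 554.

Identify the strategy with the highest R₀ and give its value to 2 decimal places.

Strategy I: R₀ = 0.58×524 + 0.24×378 + 0.11×246 = 421.7000
Strategy II: R₀ = 0.54×367 + 0.21×264 + 0.07×554 = 292.4000
Highest R₀: strategy I with 421.7000.

421.70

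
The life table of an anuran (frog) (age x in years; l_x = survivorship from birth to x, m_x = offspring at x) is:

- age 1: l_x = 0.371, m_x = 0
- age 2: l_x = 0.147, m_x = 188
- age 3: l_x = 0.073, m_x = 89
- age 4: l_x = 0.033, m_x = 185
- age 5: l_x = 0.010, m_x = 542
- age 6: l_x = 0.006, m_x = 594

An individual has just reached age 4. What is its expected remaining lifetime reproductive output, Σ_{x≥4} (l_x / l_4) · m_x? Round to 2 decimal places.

l_4 = 0.033. Conditional survival from age 4 to x is l_x / l_4.
  x=4: (0.033/0.033) × 185 = 185.0000
  x=5: (0.010/0.033) × 542 = 164.2424
  x=6: (0.006/0.033) × 594 = 108.0000
Sum = 185.0000 + 164.2424 + 108.0000 = 457.2424

457.24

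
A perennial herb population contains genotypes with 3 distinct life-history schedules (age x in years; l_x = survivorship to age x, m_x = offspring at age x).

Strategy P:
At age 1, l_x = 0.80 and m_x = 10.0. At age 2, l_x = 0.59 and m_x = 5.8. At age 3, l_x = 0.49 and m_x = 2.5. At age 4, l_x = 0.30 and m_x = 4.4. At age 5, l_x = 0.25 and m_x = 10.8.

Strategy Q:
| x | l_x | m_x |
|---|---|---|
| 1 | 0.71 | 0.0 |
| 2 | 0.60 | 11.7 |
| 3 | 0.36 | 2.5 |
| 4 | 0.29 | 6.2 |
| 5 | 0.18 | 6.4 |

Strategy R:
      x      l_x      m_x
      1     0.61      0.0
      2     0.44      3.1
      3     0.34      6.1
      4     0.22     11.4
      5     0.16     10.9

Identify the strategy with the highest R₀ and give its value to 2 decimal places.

16.67

Strategy P: R₀ = 0.80×10.0 + 0.59×5.8 + 0.49×2.5 + 0.30×4.4 + 0.25×10.8 = 16.6670
Strategy Q: R₀ = 0.71×0.0 + 0.60×11.7 + 0.36×2.5 + 0.29×6.2 + 0.18×6.4 = 10.8700
Strategy R: R₀ = 0.61×0.0 + 0.44×3.1 + 0.34×6.1 + 0.22×11.4 + 0.16×10.9 = 7.6900
Highest R₀: strategy P with 16.6670.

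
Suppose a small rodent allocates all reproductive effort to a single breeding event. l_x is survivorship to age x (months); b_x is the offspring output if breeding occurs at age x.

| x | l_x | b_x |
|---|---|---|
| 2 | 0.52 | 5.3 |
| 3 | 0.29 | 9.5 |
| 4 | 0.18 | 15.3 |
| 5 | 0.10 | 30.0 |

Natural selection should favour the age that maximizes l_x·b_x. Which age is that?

5

Expected offspring if breeding at age x = l_x × b_x:
  age 2: 0.52 × 5.3 = 2.756
  age 3: 0.29 × 9.5 = 2.755
  age 4: 0.18 × 15.3 = 2.754
  age 5: 0.10 × 30.0 = 3.000
Maximum at age 5 (3.000).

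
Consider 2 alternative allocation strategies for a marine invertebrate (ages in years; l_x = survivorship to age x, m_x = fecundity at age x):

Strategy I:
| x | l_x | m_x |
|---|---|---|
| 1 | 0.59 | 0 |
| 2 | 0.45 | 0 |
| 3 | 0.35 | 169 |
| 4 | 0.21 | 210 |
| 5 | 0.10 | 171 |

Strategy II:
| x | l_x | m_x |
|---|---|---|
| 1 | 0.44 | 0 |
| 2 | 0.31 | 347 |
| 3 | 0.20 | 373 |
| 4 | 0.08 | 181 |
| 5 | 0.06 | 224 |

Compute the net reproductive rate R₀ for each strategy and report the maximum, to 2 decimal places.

210.09

Strategy I: R₀ = 0.59×0 + 0.45×0 + 0.35×169 + 0.21×210 + 0.10×171 = 120.3500
Strategy II: R₀ = 0.44×0 + 0.31×347 + 0.20×373 + 0.08×181 + 0.06×224 = 210.0900
Highest R₀: strategy II with 210.0900.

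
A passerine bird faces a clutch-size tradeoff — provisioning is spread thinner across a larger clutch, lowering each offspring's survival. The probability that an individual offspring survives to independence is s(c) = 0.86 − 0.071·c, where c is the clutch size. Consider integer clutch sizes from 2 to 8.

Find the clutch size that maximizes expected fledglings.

Expected fledglings = c × s(c):
  c=2: 2 × 0.718 = 1.436
  c=3: 3 × 0.647 = 1.941
  c=4: 4 × 0.576 = 2.304
  c=5: 5 × 0.505 = 2.525
  c=6: 6 × 0.434 = 2.604
  c=7: 7 × 0.363 = 2.541
  c=8: 8 × 0.292 = 2.336
Maximum at c = 6 (2.604 fledglings).

6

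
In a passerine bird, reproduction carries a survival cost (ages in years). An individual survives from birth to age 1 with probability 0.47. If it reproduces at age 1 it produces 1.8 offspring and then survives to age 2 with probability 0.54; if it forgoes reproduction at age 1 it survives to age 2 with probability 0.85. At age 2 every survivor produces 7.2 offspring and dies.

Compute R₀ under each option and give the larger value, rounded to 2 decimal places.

breed at age 1: R₀ = 0.47 × (1.8 + 0.54 × 7.2) = 0.47 × 5.6880 = 2.6734
delay to age 2: R₀ = 0.47 × (0.85 × 7.2) = 0.47 × 6.1200 = 2.8764
Higher: delay to age 2 (2.8764).

2.88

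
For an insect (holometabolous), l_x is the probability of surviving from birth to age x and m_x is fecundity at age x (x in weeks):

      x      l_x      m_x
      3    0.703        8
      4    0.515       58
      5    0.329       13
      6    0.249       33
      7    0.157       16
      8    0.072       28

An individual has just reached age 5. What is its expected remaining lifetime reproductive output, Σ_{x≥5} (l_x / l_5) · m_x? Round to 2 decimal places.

51.74

l_5 = 0.329. Conditional survival from age 5 to x is l_x / l_5.
  x=5: (0.329/0.329) × 13 = 13.0000
  x=6: (0.249/0.329) × 33 = 24.9757
  x=7: (0.157/0.329) × 16 = 7.6353
  x=8: (0.072/0.329) × 28 = 6.1277
Sum = 13.0000 + 24.9757 + 7.6353 + 6.1277 = 51.7386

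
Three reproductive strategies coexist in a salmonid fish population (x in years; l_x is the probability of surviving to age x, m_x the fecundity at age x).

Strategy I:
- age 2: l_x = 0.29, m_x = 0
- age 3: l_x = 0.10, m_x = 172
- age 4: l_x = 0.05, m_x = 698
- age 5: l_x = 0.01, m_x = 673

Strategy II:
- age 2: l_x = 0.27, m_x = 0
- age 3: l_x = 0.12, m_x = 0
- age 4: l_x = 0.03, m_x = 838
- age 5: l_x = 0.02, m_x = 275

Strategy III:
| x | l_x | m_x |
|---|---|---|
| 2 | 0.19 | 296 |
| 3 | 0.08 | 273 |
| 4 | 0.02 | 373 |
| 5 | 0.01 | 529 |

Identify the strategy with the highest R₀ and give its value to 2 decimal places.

90.83

Strategy I: R₀ = 0.29×0 + 0.10×172 + 0.05×698 + 0.01×673 = 58.8300
Strategy II: R₀ = 0.27×0 + 0.12×0 + 0.03×838 + 0.02×275 = 30.6400
Strategy III: R₀ = 0.19×296 + 0.08×273 + 0.02×373 + 0.01×529 = 90.8300
Highest R₀: strategy III with 90.8300.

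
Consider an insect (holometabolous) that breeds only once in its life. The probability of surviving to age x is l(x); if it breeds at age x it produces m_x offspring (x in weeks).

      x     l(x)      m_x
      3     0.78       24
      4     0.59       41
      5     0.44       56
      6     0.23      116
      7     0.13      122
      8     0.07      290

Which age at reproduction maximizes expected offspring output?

6

Expected offspring if breeding at age x = l(x) × m_x:
  age 3: 0.78 × 24 = 18.720
  age 4: 0.59 × 41 = 24.190
  age 5: 0.44 × 56 = 24.640
  age 6: 0.23 × 116 = 26.680
  age 7: 0.13 × 122 = 15.860
  age 8: 0.07 × 290 = 20.300
Maximum at age 6 (26.680).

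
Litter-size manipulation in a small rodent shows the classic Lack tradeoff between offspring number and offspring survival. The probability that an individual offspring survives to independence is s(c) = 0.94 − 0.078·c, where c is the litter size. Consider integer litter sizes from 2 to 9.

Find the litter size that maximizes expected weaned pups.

6

Expected weaned pups = c × s(c):
  c=2: 2 × 0.784 = 1.568
  c=3: 3 × 0.706 = 2.118
  c=4: 4 × 0.628 = 2.512
  c=5: 5 × 0.550 = 2.750
  c=6: 6 × 0.472 = 2.832
  c=7: 7 × 0.394 = 2.758
  c=8: 8 × 0.316 = 2.528
  c=9: 9 × 0.238 = 2.142
Maximum at c = 6 (2.832 weaned pups).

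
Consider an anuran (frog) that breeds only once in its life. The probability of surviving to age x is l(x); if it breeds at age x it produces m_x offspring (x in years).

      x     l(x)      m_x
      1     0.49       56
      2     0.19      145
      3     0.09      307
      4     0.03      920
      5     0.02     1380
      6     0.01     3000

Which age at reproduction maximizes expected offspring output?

Expected offspring if breeding at age x = l(x) × m_x:
  age 1: 0.49 × 56 = 27.440
  age 2: 0.19 × 145 = 27.550
  age 3: 0.09 × 307 = 27.630
  age 4: 0.03 × 920 = 27.600
  age 5: 0.02 × 1380 = 27.600
  age 6: 0.01 × 3000 = 30.000
Maximum at age 6 (30.000).

6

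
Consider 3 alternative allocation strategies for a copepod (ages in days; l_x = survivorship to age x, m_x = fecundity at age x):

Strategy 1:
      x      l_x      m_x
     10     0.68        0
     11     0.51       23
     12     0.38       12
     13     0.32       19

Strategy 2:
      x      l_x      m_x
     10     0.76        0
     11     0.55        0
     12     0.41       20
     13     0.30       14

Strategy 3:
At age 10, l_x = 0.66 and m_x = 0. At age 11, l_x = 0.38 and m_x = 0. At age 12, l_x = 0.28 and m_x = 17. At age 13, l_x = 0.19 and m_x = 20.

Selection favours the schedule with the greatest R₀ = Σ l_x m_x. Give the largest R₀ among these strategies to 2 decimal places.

Strategy 1: R₀ = 0.68×0 + 0.51×23 + 0.38×12 + 0.32×19 = 22.3700
Strategy 2: R₀ = 0.76×0 + 0.55×0 + 0.41×20 + 0.30×14 = 12.4000
Strategy 3: R₀ = 0.66×0 + 0.38×0 + 0.28×17 + 0.19×20 = 8.5600
Highest R₀: strategy 1 with 22.3700.

22.37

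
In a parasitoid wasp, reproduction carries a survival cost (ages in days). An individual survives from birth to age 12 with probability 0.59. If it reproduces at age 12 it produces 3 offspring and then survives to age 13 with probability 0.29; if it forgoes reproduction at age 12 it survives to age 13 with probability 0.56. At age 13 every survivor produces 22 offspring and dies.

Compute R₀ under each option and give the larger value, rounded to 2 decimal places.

7.27

breed at age 12: R₀ = 0.59 × (3 + 0.29 × 22) = 0.59 × 9.3800 = 5.5342
delay to age 13: R₀ = 0.59 × (0.56 × 22) = 0.59 × 12.3200 = 7.2688
Higher: delay to age 13 (7.2688).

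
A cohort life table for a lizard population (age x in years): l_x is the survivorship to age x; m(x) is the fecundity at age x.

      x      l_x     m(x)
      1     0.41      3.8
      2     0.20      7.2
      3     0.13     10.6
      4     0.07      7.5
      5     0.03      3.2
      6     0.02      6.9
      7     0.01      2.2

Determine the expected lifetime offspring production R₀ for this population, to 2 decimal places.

5.16

R₀ = Σ l_x m(x):
  age 1: 0.41 × 3.8 = 1.5580
  age 2: 0.20 × 7.2 = 1.4400
  age 3: 0.13 × 10.6 = 1.3780
  age 4: 0.07 × 7.5 = 0.5250
  age 5: 0.03 × 3.2 = 0.0960
  age 6: 0.02 × 6.9 = 0.1380
  age 7: 0.01 × 2.2 = 0.0220
R₀ = 1.5580 + 1.4400 + 1.3780 + 0.5250 + 0.0960 + 0.1380 + 0.0220 = 5.1570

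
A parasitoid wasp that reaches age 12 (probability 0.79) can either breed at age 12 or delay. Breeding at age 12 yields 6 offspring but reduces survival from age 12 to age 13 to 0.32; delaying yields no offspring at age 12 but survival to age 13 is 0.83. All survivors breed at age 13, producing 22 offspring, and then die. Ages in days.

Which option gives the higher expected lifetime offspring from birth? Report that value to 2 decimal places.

breed at age 12: R₀ = 0.79 × (6 + 0.32 × 22) = 0.79 × 13.0400 = 10.3016
delay to age 13: R₀ = 0.79 × (0.83 × 22) = 0.79 × 18.2600 = 14.4254
Higher: delay to age 13 (14.4254).

14.43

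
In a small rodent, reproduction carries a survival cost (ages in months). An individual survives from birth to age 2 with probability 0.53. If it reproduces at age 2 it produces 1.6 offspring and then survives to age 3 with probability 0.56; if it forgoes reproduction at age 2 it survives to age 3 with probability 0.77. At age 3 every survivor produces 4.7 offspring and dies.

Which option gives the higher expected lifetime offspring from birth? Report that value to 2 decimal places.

breed at age 2: R₀ = 0.53 × (1.6 + 0.56 × 4.7) = 0.53 × 4.2320 = 2.2430
delay to age 3: R₀ = 0.53 × (0.77 × 4.7) = 0.53 × 3.6190 = 1.9181
Higher: breed at age 2 (2.2430).

2.24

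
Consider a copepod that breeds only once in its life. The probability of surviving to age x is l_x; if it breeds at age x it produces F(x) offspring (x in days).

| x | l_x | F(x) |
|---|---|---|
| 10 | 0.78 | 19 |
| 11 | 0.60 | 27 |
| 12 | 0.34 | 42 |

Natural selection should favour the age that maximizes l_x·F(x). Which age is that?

11

Expected offspring if breeding at age x = l_x × F(x):
  age 10: 0.78 × 19 = 14.820
  age 11: 0.60 × 27 = 16.200
  age 12: 0.34 × 42 = 14.280
Maximum at age 11 (16.200).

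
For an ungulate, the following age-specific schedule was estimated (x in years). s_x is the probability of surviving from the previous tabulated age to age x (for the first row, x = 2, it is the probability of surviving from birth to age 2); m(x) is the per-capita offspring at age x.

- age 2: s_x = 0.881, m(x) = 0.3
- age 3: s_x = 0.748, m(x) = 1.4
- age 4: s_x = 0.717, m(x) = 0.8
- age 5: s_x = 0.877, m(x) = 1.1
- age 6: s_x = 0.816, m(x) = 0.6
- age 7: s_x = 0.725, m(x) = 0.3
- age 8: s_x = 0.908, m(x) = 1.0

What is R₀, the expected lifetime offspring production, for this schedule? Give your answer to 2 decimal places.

Survivorship from birth: l_x = s_2·s_3·…·s_x.
  l_2 = 0.88100
  l_3 = 0.65899
  l_4 = 0.47249
  l_5 = 0.41438
  l_6 = 0.33813
  l_7 = 0.24515
  l_8 = 0.22259
R₀ = Σ l_x m(x):
  age 2: 0.88100 × 0.3 = 0.2643
  age 3: 0.65899 × 1.4 = 0.9226
  age 4: 0.47249 × 0.8 = 0.3780
  age 5: 0.41438 × 1.1 = 0.4558
  age 6: 0.33813 × 0.6 = 0.2029
  age 7: 0.24515 × 0.3 = 0.0735
  age 8: 0.22259 × 1.0 = 0.2226
R₀ = 0.2643 + 0.9226 + 0.3780 + 0.4558 + 0.2029 + 0.0735 + 0.2226 = 2.5197

2.52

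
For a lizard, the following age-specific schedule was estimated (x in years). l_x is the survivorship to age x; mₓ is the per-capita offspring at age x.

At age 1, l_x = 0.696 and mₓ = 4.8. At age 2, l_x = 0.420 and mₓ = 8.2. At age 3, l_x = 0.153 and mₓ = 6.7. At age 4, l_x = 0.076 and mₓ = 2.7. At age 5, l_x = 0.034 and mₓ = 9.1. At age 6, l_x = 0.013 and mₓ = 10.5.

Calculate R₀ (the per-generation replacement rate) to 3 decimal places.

R₀ = Σ l_x mₓ:
  age 1: 0.696 × 4.8 = 3.3408
  age 2: 0.420 × 8.2 = 3.4440
  age 3: 0.153 × 6.7 = 1.0251
  age 4: 0.076 × 2.7 = 0.2052
  age 5: 0.034 × 9.1 = 0.3094
  age 6: 0.013 × 10.5 = 0.1365
R₀ = 3.3408 + 3.4440 + 1.0251 + 0.2052 + 0.3094 + 0.1365 = 8.4610

8.461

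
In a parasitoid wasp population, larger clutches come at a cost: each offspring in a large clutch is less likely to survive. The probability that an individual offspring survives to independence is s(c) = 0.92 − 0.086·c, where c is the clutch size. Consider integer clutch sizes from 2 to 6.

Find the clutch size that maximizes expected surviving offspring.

Expected surviving offspring = c × s(c):
  c=2: 2 × 0.748 = 1.496
  c=3: 3 × 0.662 = 1.986
  c=4: 4 × 0.576 = 2.304
  c=5: 5 × 0.490 = 2.450
  c=6: 6 × 0.404 = 2.424
Maximum at c = 5 (2.450 surviving offspring).

5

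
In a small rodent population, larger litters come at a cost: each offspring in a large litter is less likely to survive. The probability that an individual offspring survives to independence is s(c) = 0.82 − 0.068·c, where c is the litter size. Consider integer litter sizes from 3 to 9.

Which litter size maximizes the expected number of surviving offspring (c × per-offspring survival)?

6

Expected surviving offspring = c × s(c):
  c=3: 3 × 0.616 = 1.848
  c=4: 4 × 0.548 = 2.192
  c=5: 5 × 0.480 = 2.400
  c=6: 6 × 0.412 = 2.472
  c=7: 7 × 0.344 = 2.408
  c=8: 8 × 0.276 = 2.208
  c=9: 9 × 0.208 = 1.872
Maximum at c = 6 (2.472 surviving offspring).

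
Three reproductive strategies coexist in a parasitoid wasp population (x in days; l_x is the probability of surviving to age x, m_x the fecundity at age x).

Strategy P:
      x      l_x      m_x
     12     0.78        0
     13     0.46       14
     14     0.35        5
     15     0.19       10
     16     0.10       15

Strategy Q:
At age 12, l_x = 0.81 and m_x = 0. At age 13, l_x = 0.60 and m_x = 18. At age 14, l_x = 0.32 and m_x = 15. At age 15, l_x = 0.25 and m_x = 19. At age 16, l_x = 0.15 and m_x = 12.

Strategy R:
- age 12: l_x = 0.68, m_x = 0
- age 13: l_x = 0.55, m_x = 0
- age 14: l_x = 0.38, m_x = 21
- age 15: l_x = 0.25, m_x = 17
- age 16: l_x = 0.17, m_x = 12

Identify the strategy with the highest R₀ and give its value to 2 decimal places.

Strategy P: R₀ = 0.78×0 + 0.46×14 + 0.35×5 + 0.19×10 + 0.10×15 = 11.5900
Strategy Q: R₀ = 0.81×0 + 0.60×18 + 0.32×15 + 0.25×19 + 0.15×12 = 22.1500
Strategy R: R₀ = 0.68×0 + 0.55×0 + 0.38×21 + 0.25×17 + 0.17×12 = 14.2700
Highest R₀: strategy Q with 22.1500.

22.15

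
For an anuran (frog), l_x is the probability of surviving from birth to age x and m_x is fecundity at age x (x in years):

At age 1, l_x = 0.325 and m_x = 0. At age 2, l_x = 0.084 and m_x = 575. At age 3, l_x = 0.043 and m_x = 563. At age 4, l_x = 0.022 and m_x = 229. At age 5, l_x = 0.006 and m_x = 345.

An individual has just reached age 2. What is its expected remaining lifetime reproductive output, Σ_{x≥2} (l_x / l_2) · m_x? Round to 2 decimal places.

l_2 = 0.084. Conditional survival from age 2 to x is l_x / l_2.
  x=2: (0.084/0.084) × 575 = 575.0000
  x=3: (0.043/0.084) × 563 = 288.2024
  x=4: (0.022/0.084) × 229 = 59.9762
  x=5: (0.006/0.084) × 345 = 24.6429
Sum = 575.0000 + 288.2024 + 59.9762 + 24.6429 = 947.8214

947.82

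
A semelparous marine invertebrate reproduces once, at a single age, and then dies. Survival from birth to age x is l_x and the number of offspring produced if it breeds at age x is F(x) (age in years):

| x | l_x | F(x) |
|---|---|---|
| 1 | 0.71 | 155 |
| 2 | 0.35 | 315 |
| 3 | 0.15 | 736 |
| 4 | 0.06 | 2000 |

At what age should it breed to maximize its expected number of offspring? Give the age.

4

Expected offspring if breeding at age x = l_x × F(x):
  age 1: 0.71 × 155 = 110.050
  age 2: 0.35 × 315 = 110.250
  age 3: 0.15 × 736 = 110.400
  age 4: 0.06 × 2000 = 120.000
Maximum at age 4 (120.000).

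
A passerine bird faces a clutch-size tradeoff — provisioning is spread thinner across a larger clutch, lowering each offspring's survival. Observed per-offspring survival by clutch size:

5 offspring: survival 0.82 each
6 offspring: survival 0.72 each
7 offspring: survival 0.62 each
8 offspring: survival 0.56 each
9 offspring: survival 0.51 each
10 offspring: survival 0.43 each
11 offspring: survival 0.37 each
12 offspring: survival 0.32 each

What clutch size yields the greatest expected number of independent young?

Expected independent young = c × s(c):
  c=5: 5 × 0.82 = 4.100
  c=6: 6 × 0.72 = 4.320
  c=7: 7 × 0.62 = 4.340
  c=8: 8 × 0.56 = 4.480
  c=9: 9 × 0.51 = 4.590
  c=10: 10 × 0.43 = 4.300
  c=11: 11 × 0.37 = 4.070
  c=12: 12 × 0.32 = 3.840
Maximum at c = 9 (4.590 independent young).

9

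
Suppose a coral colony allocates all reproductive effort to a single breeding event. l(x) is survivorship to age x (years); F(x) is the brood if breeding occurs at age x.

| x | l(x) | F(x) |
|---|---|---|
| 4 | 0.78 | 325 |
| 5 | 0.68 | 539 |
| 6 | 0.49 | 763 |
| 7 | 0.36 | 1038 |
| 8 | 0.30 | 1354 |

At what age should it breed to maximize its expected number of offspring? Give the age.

8

Expected offspring if breeding at age x = l(x) × F(x):
  age 4: 0.78 × 325 = 253.500
  age 5: 0.68 × 539 = 366.520
  age 6: 0.49 × 763 = 373.870
  age 7: 0.36 × 1038 = 373.680
  age 8: 0.30 × 1354 = 406.200
Maximum at age 8 (406.200).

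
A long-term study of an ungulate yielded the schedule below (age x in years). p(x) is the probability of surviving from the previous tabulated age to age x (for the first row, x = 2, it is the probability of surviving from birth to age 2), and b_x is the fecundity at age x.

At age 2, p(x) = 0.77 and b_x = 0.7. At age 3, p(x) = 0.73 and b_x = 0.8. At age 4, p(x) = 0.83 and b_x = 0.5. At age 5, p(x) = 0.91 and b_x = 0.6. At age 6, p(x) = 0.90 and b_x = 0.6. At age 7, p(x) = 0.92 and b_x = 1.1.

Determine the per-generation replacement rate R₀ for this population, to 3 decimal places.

Survivorship from birth: l_x = p_2·p_3·…·p_x.
  l_2 = 0.77000
  l_3 = 0.56210
  l_4 = 0.46654
  l_5 = 0.42455
  l_6 = 0.38210
  l_7 = 0.35153
R₀ = Σ l_x b_x:
  age 2: 0.77000 × 0.7 = 0.5390
  age 3: 0.56210 × 0.8 = 0.4497
  age 4: 0.46654 × 0.5 = 0.2333
  age 5: 0.42455 × 0.6 = 0.2547
  age 6: 0.38210 × 0.6 = 0.2293
  age 7: 0.35153 × 1.1 = 0.3867
R₀ = 0.5390 + 0.4497 + 0.2333 + 0.2547 + 0.2293 + 0.3867 = 2.0926

2.093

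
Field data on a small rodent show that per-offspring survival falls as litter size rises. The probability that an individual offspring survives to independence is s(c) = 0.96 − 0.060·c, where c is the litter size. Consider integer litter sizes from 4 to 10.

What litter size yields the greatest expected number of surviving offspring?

8

Expected surviving offspring = c × s(c):
  c=4: 4 × 0.720 = 2.880
  c=5: 5 × 0.660 = 3.300
  c=6: 6 × 0.600 = 3.600
  c=7: 7 × 0.540 = 3.780
  c=8: 8 × 0.480 = 3.840
  c=9: 9 × 0.420 = 3.780
  c=10: 10 × 0.360 = 3.600
Maximum at c = 8 (3.840 surviving offspring).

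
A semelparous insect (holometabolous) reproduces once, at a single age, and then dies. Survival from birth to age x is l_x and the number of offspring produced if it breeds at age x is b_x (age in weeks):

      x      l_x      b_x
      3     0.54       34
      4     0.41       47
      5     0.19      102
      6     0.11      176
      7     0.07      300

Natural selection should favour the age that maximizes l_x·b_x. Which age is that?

Expected offspring if breeding at age x = l_x × b_x:
  age 3: 0.54 × 34 = 18.360
  age 4: 0.41 × 47 = 19.270
  age 5: 0.19 × 102 = 19.380
  age 6: 0.11 × 176 = 19.360
  age 7: 0.07 × 300 = 21.000
Maximum at age 7 (21.000).

7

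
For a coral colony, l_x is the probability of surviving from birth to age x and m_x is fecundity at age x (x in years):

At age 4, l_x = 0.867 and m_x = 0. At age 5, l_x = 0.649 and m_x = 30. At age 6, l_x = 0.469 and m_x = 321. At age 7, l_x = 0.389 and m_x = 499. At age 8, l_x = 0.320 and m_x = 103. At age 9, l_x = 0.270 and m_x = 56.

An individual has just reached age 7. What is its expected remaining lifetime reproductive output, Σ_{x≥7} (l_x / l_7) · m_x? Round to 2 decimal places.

622.60

l_7 = 0.389. Conditional survival from age 7 to x is l_x / l_7.
  x=7: (0.389/0.389) × 499 = 499.0000
  x=8: (0.320/0.389) × 103 = 84.7301
  x=9: (0.270/0.389) × 56 = 38.8689
Sum = 499.0000 + 84.7301 + 38.8689 = 622.5990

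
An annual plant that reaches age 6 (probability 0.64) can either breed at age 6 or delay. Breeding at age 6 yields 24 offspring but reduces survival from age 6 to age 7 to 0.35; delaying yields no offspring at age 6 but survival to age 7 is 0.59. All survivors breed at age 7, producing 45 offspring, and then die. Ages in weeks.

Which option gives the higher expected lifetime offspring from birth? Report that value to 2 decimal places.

breed at age 6: R₀ = 0.64 × (24 + 0.35 × 45) = 0.64 × 39.7500 = 25.4400
delay to age 7: R₀ = 0.64 × (0.59 × 45) = 0.64 × 26.5500 = 16.9920
Higher: breed at age 6 (25.4400).

25.44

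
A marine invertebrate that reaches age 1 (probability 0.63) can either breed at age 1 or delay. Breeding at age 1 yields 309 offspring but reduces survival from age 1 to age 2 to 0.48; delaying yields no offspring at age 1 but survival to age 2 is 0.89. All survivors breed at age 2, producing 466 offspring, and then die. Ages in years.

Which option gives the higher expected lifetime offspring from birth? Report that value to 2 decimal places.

breed at age 1: R₀ = 0.63 × (309 + 0.48 × 466) = 0.63 × 532.6800 = 335.5884
delay to age 2: R₀ = 0.63 × (0.89 × 466) = 0.63 × 414.7400 = 261.2862
Higher: breed at age 1 (335.5884).

335.59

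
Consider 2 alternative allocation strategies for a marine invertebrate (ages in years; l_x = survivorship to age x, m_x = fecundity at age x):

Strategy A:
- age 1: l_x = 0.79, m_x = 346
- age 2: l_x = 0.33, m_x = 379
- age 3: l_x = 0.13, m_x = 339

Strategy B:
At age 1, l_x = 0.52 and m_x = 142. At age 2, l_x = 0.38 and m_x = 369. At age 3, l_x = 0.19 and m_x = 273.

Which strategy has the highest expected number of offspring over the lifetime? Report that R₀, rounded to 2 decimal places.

Strategy A: R₀ = 0.79×346 + 0.33×379 + 0.13×339 = 442.4800
Strategy B: R₀ = 0.52×142 + 0.38×369 + 0.19×273 = 265.9300
Highest R₀: strategy A with 442.4800.

442.48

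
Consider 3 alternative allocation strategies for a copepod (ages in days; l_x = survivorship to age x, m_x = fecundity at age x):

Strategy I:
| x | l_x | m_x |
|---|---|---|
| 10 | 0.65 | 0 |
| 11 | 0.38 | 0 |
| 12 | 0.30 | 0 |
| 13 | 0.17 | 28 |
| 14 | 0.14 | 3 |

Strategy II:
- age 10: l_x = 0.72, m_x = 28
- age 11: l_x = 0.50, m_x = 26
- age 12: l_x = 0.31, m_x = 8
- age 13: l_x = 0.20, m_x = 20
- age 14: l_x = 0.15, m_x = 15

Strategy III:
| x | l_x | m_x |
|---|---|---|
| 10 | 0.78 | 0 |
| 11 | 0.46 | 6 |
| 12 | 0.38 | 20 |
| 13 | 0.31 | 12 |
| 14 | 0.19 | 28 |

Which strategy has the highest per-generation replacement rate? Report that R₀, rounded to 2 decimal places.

41.89

Strategy I: R₀ = 0.65×0 + 0.38×0 + 0.30×0 + 0.17×28 + 0.14×3 = 5.1800
Strategy II: R₀ = 0.72×28 + 0.50×26 + 0.31×8 + 0.20×20 + 0.15×15 = 41.8900
Strategy III: R₀ = 0.78×0 + 0.46×6 + 0.38×20 + 0.31×12 + 0.19×28 = 19.4000
Highest R₀: strategy II with 41.8900.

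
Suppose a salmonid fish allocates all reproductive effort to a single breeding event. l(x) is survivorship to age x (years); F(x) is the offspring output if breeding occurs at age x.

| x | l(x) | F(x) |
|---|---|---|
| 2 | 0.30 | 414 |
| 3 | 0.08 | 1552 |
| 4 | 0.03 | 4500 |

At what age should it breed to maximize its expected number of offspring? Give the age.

Expected offspring if breeding at age x = l(x) × F(x):
  age 2: 0.30 × 414 = 124.200
  age 3: 0.08 × 1552 = 124.160
  age 4: 0.03 × 4500 = 135.000
Maximum at age 4 (135.000).

4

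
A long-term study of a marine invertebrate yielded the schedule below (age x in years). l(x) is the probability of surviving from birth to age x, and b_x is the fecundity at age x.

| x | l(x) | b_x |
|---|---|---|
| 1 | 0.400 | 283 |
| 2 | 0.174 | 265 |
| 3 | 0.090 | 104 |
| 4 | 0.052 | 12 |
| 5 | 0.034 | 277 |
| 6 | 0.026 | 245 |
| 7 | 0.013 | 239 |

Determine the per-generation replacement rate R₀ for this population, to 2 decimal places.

R₀ = Σ l(x) b_x:
  age 1: 0.400 × 283 = 113.2000
  age 2: 0.174 × 265 = 46.1100
  age 3: 0.090 × 104 = 9.3600
  age 4: 0.052 × 12 = 0.6240
  age 5: 0.034 × 277 = 9.4180
  age 6: 0.026 × 245 = 6.3700
  age 7: 0.013 × 239 = 3.1070
R₀ = 113.2000 + 46.1100 + 9.3600 + 0.6240 + 9.4180 + 6.3700 + 3.1070 = 188.1890

188.19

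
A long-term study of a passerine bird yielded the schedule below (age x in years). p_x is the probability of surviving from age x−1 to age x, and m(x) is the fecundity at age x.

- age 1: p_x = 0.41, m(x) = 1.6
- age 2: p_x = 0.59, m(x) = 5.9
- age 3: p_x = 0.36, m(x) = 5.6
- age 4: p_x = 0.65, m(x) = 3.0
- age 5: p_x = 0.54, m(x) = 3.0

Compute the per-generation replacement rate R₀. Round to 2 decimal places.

Survivorship from birth: l_x = p_1·p_2·…·p_x.
  l_1 = 0.41000
  l_2 = 0.24190
  l_3 = 0.08708
  l_4 = 0.05660
  l_5 = 0.03057
R₀ = Σ l_x m(x):
  age 1: 0.41000 × 1.6 = 0.6560
  age 2: 0.24190 × 5.9 = 1.4272
  age 3: 0.08708 × 5.6 = 0.4876
  age 4: 0.05660 × 3.0 = 0.1698
  age 5: 0.03057 × 3.0 = 0.0917
R₀ = 0.6560 + 1.4272 + 0.4876 + 0.1698 + 0.0917 = 2.8324

2.83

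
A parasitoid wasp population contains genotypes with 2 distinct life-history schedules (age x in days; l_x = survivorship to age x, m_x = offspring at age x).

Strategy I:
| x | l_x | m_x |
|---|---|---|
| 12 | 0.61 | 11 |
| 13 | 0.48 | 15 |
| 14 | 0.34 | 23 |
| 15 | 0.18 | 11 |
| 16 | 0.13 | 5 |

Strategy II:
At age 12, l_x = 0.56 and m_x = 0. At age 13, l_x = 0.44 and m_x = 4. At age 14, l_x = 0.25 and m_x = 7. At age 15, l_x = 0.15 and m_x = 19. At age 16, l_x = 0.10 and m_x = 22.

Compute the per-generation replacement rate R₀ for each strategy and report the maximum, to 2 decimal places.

Strategy I: R₀ = 0.61×11 + 0.48×15 + 0.34×23 + 0.18×11 + 0.13×5 = 24.3600
Strategy II: R₀ = 0.56×0 + 0.44×4 + 0.25×7 + 0.15×19 + 0.10×22 = 8.5600
Highest R₀: strategy I with 24.3600.

24.36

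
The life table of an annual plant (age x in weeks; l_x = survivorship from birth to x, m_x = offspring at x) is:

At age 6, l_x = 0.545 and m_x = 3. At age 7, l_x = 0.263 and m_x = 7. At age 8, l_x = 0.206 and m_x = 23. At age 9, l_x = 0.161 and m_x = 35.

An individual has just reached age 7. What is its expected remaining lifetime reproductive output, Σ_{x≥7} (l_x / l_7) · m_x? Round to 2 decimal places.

46.44

l_7 = 0.263. Conditional survival from age 7 to x is l_x / l_7.
  x=7: (0.263/0.263) × 7 = 7.0000
  x=8: (0.206/0.263) × 23 = 18.0152
  x=9: (0.161/0.263) × 35 = 21.4259
Sum = 7.0000 + 18.0152 + 21.4259 = 46.4411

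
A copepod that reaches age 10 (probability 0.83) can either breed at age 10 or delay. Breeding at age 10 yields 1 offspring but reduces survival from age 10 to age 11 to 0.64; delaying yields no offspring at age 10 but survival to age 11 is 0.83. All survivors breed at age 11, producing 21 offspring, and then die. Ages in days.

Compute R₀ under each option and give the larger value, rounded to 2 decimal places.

14.47

breed at age 10: R₀ = 0.83 × (1 + 0.64 × 21) = 0.83 × 14.4400 = 11.9852
delay to age 11: R₀ = 0.83 × (0.83 × 21) = 0.83 × 17.4300 = 14.4669
Higher: delay to age 11 (14.4669).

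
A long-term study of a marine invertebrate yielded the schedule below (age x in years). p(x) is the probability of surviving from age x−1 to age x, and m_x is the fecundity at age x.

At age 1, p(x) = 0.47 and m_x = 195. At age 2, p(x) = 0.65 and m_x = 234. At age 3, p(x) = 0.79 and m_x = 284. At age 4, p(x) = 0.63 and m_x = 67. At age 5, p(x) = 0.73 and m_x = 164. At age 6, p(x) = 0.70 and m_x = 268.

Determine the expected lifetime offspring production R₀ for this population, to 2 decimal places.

Survivorship from birth: l_x = p_1·p_2·…·p_x.
  l_1 = 0.47000
  l_2 = 0.30550
  l_3 = 0.24135
  l_4 = 0.15205
  l_5 = 0.11099
  l_6 = 0.07770
R₀ = Σ l_x m_x:
  age 1: 0.47000 × 195 = 91.6500
  age 2: 0.30550 × 234 = 71.4870
  age 3: 0.24135 × 284 = 68.5434
  age 4: 0.15205 × 67 = 10.1873
  age 5: 0.11099 × 164 = 18.2024
  age 6: 0.07770 × 268 = 20.8236
R₀ = 91.6500 + 71.4870 + 68.5434 + 10.1873 + 18.2024 + 20.8236 = 280.8937

280.89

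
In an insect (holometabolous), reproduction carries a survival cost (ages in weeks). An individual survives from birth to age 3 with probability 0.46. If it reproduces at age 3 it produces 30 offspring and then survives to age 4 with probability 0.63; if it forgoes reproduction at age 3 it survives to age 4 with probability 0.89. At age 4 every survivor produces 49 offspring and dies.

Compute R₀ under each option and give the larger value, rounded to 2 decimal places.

28.00

breed at age 3: R₀ = 0.46 × (30 + 0.63 × 49) = 0.46 × 60.8700 = 28.0002
delay to age 4: R₀ = 0.46 × (0.89 × 49) = 0.46 × 43.6100 = 20.0606
Higher: breed at age 3 (28.0002).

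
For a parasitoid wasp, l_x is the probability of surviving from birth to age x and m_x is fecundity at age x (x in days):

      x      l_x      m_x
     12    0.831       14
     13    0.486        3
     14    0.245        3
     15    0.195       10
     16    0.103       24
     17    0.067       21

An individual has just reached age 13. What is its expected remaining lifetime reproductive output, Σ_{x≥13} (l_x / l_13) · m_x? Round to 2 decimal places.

l_13 = 0.486. Conditional survival from age 13 to x is l_x / l_13.
  x=13: (0.486/0.486) × 3 = 3.0000
  x=14: (0.245/0.486) × 3 = 1.5123
  x=15: (0.195/0.486) × 10 = 4.0123
  x=16: (0.103/0.486) × 24 = 5.0864
  x=17: (0.067/0.486) × 21 = 2.8951
Sum = 3.0000 + 1.5123 + 4.0123 + 5.0864 + 2.8951 = 16.5062

16.51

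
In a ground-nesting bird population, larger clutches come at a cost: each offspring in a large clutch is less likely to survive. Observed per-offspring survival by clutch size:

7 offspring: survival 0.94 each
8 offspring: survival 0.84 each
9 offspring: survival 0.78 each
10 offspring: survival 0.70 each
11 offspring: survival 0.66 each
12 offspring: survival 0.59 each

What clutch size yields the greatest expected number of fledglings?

11

Expected fledglings = c × s(c):
  c=7: 7 × 0.94 = 6.580
  c=8: 8 × 0.84 = 6.720
  c=9: 9 × 0.78 = 7.020
  c=10: 10 × 0.70 = 7.000
  c=11: 11 × 0.66 = 7.260
  c=12: 12 × 0.59 = 7.080
Maximum at c = 11 (7.260 fledglings).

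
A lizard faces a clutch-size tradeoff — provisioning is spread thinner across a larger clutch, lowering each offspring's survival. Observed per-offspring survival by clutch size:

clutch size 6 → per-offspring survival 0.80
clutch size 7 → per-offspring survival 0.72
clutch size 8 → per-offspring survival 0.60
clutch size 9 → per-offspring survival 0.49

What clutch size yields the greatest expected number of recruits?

7

Expected recruits = c × s(c):
  c=6: 6 × 0.80 = 4.800
  c=7: 7 × 0.72 = 5.040
  c=8: 8 × 0.60 = 4.800
  c=9: 9 × 0.49 = 4.410
Maximum at c = 7 (5.040 recruits).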